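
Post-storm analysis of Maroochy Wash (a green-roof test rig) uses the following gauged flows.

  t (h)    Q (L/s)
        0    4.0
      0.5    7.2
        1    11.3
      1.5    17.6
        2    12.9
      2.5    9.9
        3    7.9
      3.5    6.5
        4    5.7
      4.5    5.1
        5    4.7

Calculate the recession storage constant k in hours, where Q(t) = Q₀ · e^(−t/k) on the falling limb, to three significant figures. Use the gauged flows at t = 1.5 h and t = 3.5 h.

k ≈ 2.01 h

On the falling limb, Q drops from 17.6 to 6.5 L/s between t = 1.5 h and t = 3.5 h (Δt = 2 h).
k = −Δt / ln(Q₂/Q₁) = −2 / ln(6.5/17.6) = 2.01 h.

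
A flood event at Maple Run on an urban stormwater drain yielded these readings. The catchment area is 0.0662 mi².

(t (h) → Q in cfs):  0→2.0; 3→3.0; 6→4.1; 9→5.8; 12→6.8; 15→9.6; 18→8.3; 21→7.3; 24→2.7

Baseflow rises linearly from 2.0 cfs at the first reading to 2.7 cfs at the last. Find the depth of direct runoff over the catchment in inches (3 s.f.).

d ≈ 2.00 in

Direct runoff: 0.00, 0.91, 1.93, 3.54, 4.45, 7.16, 5.78, 4.69, 0.00 cfs; ΣQ_DR = 28.45 cfs.
V = ΣQ_DR · Δt = 28.45 × 10800 s = 3.073 × 10^5 ft³.
Over A = 0.0662 mi², depth = V / A = 2.00 in.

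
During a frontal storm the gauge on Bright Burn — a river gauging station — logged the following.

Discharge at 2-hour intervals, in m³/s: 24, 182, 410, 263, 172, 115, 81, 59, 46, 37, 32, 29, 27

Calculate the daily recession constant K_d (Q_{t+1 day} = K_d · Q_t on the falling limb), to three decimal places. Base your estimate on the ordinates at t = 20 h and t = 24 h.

Between t = 20 h and t = 24 h the flow falls from 32 to 27 m³/s over 2×2 h = 4 h.
Per-interval ratio K = (27/32)^(1/2) = 0.9186; K_d = K^(24/2) = 0.361.

K_d ≈ 0.361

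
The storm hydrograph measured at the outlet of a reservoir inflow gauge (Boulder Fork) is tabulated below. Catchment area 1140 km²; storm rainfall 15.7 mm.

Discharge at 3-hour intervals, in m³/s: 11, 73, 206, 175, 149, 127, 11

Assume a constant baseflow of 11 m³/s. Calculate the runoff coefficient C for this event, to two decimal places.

C ≈ 0.41

ΣQ_DR = 675.0 m³/s; V = ΣQ_DR·Δt = 7.290 × 10^6 m³.
Runoff depth d = V / A = 6.395 mm.
C = d / P = 6.395 / 15.7 = 0.41.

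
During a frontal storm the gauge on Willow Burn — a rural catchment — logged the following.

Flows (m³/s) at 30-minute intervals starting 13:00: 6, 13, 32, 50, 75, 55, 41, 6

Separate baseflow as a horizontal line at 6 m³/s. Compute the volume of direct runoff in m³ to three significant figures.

V ≈ 4.14 × 10^5 m³

Direct-runoff ordinates (Q − Q_b): 0.0, 7.0, 26.0, 44.0, 69.0, 49.0, 35.0, 0.0 m³/s.
ΣQ_DR = 230.0 m³/s.
With Δt = 0.5 h = 1800 s, V = ΣQ_DR · Δt = 230.0 × 1800 = 4.14 × 10^5 m³.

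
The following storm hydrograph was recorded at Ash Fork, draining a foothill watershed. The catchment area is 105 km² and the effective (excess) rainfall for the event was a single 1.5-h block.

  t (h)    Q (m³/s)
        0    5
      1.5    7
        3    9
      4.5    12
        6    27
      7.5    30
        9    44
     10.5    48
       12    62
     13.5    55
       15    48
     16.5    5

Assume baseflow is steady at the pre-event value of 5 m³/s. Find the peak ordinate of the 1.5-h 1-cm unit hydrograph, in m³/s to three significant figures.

Direct runoff: 0.0, 2.0, 4.0, 7.0, 22.0, 25.0, 39.0, 43.0, 57.0, 50.0, 43.0, 0.0 m³/s; ΣQ_DR = 292.0 m³/s, peak = 57.0 m³/s.
Runoff depth d = ΣQ_DR·Δt / A = 292.0 × 5400 / (105 km²) = 15.02 mm.
The 1-cm UH is the DRH scaled by (10 mm)/d, so U_p = 57.0 × 10/15.02 = 38.0 m³/s.

U_p ≈ 38.0 m³/s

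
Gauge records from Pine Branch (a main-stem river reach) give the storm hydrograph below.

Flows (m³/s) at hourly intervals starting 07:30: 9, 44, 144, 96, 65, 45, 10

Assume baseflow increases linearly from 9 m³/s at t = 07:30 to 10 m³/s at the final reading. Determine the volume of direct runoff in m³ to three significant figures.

Direct-runoff ordinates (Q − Q_b): 0.00, 34.83, 134.67, 86.50, 55.33, 35.17, 0.00 m³/s.
ΣQ_DR = 346.5 m³/s.
With Δt = 1 h = 3600 s, V = ΣQ_DR · Δt = 346.5 × 3600 = 1.25 × 10^6 m³.

V ≈ 1.25 × 10^6 m³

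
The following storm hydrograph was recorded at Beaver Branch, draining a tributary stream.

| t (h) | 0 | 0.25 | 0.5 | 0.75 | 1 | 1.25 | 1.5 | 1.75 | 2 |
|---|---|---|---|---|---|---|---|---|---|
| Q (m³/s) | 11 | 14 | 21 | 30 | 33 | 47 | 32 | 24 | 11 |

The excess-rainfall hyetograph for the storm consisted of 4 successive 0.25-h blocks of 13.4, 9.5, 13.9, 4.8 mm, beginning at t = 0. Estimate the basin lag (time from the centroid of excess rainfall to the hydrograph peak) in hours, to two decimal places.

t_L ≈ 0.81 h

Centroid of excess rainfall: t_c = Σ P_i·t̄_i / ΣP_i = 0.4357 h (block centres at 0.125, 0.375, 0.625, 0.875 h).
Hydrograph peak occurs at t = 1.25 h, so basin lag t_L = 1.25 − 0.4357 = 0.81 h.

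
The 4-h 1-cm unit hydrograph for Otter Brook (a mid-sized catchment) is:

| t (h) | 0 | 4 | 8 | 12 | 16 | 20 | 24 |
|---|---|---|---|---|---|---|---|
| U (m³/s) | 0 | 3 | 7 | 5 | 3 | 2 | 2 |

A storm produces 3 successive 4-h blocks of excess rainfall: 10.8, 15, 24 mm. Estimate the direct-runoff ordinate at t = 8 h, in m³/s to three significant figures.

Q ≈ 12.1 m³/s

By discrete convolution, Q_j = Σ (P_i / 10 mm) · U_{j−i}.
At t = 8 h (j=2): Q = (10.8/10)·7 + (15/10)·3 + (24/10)·0 = 12.1 m³/s.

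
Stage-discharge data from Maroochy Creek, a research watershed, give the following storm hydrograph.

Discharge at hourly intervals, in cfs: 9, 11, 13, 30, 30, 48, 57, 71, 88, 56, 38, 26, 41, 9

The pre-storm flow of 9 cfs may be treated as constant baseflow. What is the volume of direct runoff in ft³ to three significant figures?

V ≈ 1.44 × 10^6 ft³

Direct-runoff ordinates (Q − Q_b): 0.0, 2.0, 4.0, 21.0, 21.0, 39.0, 48.0, 62.0, 79.0, 47.0, 29.0, 17.0, 32.0, 0.0 cfs.
ΣQ_DR = 401.0 cfs.
With Δt = 1 h = 3600 s, V = ΣQ_DR · Δt = 401.0 × 3600 = 1.44 × 10^6 ft³.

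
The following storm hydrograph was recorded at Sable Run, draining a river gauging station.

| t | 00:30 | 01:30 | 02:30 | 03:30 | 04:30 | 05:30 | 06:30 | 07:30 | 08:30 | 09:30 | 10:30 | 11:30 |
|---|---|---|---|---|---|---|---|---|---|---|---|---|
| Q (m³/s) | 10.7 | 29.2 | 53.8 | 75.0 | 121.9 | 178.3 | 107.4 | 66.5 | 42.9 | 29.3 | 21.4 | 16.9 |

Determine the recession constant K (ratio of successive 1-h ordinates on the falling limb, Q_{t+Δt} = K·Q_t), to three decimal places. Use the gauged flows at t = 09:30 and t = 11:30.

Using the recession-limb readings at t = 09:30 and t = 11:30: Q falls from 29.3 to 16.9 m³/s over 2 intervals.
K = (Q₂/Q₁)^(1/2) = (16.9/29.3)^(1/2) = 0.759.

K ≈ 0.759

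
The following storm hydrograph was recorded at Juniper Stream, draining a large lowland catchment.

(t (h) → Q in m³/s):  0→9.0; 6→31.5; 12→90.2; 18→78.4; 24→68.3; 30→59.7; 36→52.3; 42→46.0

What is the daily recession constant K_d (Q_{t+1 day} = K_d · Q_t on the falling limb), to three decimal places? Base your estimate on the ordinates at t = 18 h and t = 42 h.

K_d ≈ 0.587

Between t = 18 h and t = 42 h the flow falls from 78.4 to 46.0 m³/s over 4×6 h = 24 h.
Per-interval ratio K = (46.0/78.4)^(1/4) = 0.8752; K_d = K^(24/6) = 0.587.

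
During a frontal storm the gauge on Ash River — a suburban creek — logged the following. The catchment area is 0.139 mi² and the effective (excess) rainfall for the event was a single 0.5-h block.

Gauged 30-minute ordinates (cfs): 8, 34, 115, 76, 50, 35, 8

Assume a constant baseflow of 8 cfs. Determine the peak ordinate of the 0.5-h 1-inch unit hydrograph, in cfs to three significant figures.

Direct runoff: 0.0, 26.0, 107.0, 68.0, 42.0, 27.0, 0.0 cfs; ΣQ_DR = 270.0 cfs, peak = 107.0 cfs.
Runoff depth d = ΣQ_DR·Δt / A = 270.0 × 1800 / (0.139 mi²) = 1.505 in.
The 1-inch UH is the DRH scaled by (1 in)/d, so U_p = 107.0 × 1/1.505 = 71.1 cfs.

U_p ≈ 71.1 cfs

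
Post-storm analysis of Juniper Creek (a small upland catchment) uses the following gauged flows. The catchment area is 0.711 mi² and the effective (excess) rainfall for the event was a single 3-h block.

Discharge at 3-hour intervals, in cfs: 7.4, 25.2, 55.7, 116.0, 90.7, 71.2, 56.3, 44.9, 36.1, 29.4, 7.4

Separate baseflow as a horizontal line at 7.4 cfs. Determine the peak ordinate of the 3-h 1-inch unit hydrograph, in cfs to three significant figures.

Direct runoff: 0.0, 17.8, 48.3, 108.6, 83.3, 63.8, 48.9, 37.5, 28.7, 22.0, 0.0 cfs; ΣQ_DR = 458.9 cfs, peak = 108.6 cfs.
Runoff depth d = ΣQ_DR·Δt / A = 458.9 × 10800 / (0.711 mi²) = 3.000 in.
The 1-inch UH is the DRH scaled by (1 in)/d, so U_p = 108.6 × 1/3.000 = 36.2 cfs.

U_p ≈ 36.2 cfs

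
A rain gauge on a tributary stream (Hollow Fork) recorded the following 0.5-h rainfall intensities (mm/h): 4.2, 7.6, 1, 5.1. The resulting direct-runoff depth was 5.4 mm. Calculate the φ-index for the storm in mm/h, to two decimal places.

φ ≈ 2.03 mm/h

Only the 3 blocks with intensity above φ contribute runoff: 4.2, 7.6, 5.1 mm/h.
Σ(I−φ)·Δt = d  ⇒  (4.2+7.6+5.1 − 3φ)·0.5 = 5.4
φ = (16.90 − 5.4/0.5) / 3 = 2.03 mm/h.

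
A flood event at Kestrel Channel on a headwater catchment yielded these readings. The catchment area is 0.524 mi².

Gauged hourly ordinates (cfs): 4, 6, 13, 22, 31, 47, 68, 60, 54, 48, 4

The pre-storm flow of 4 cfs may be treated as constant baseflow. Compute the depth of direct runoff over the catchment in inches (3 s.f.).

Direct runoff: 0.0, 2.0, 9.0, 18.0, 27.0, 43.0, 64.0, 56.0, 50.0, 44.0, 0.0 cfs; ΣQ_DR = 313.0 cfs.
V = ΣQ_DR · Δt = 313.0 × 3600 s = 1.127 × 10^6 ft³.
Over A = 0.524 mi², depth = V / A = 0.926 in.

d ≈ 0.926 in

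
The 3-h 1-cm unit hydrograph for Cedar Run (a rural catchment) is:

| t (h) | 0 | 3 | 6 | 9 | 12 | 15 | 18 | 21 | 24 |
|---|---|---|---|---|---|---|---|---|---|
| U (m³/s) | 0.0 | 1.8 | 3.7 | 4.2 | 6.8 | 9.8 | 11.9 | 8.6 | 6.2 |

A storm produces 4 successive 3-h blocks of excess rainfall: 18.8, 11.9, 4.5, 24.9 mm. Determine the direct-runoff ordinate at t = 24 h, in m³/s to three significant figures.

Q ≈ 51.6 m³/s

By discrete convolution, Q_j = Σ (P_i / 10 mm) · U_{j−i}.
At t = 24 h (j=8): Q = (18.8/10)·6.2 + (11.9/10)·8.6 + (4.5/10)·11.9 + (24.9/10)·9.8 = 51.6 m³/s.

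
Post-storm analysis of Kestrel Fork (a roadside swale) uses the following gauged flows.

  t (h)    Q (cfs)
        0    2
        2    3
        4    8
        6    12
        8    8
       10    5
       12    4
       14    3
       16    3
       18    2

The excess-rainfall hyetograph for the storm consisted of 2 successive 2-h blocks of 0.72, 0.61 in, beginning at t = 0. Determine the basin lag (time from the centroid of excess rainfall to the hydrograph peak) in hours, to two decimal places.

Centroid of excess rainfall: t_c = Σ P_i·t̄_i / ΣP_i = 1.9173 h (block centres at 1, 3 h).
Hydrograph peak occurs at t = 6 h, so basin lag t_L = 6 − 1.9173 = 4.08 h.

t_L ≈ 4.08 h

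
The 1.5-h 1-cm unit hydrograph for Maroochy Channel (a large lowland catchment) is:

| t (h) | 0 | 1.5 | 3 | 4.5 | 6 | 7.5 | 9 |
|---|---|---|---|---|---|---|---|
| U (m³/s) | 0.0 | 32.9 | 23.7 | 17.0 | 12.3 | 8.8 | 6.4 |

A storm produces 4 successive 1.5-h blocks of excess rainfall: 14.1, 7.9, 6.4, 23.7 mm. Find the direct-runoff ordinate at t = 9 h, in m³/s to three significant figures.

By discrete convolution, Q_j = Σ (P_i / 10 mm) · U_{j−i}.
At t = 9 h (j=6): Q = (14.1/10)·6.4 + (7.9/10)·8.8 + (6.4/10)·12.3 + (23.7/10)·17.0 = 64.1 m³/s.

Q ≈ 64.1 m³/s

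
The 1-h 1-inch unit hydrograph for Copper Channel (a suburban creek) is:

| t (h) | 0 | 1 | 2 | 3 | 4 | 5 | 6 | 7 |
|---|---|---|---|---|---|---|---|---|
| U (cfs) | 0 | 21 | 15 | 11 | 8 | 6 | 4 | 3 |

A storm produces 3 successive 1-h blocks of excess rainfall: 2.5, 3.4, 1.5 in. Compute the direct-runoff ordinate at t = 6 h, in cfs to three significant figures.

By discrete convolution, Q_j = Σ (P_i / 1 in) · U_{j−i}.
At t = 6 h (j=6): Q = (2.5/1)·4 + (3.4/1)·6 + (1.5/1)·8 = 42.4 cfs.

Q ≈ 42.4 cfs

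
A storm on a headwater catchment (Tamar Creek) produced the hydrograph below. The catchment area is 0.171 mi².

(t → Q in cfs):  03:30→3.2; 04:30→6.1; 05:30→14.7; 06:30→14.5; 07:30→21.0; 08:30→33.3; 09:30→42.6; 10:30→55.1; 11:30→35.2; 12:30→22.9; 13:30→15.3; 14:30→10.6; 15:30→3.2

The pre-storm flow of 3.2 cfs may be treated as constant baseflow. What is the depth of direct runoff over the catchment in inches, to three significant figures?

Direct runoff: 0.0, 2.9, 11.5, 11.3, 17.8, 30.1, 39.4, 51.9, 32.0, 19.7, 12.1, 7.4, 0.0 cfs; ΣQ_DR = 236.1 cfs.
V = ΣQ_DR · Δt = 236.1 × 3600 s = 8.500 × 10^5 ft³.
Over A = 0.171 mi², depth = V / A = 2.14 in.

d ≈ 2.14 in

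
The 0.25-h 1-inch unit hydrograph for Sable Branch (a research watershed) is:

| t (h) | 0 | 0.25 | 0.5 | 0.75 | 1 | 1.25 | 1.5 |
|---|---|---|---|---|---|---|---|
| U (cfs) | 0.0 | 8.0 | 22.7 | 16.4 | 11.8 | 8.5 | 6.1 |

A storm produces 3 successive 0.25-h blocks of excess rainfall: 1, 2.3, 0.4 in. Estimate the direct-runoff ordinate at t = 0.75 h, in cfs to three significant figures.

By discrete convolution, Q_j = Σ (P_i / 1 in) · U_{j−i}.
At t = 0.75 h (j=3): Q = (1/1)·16.4 + (2.3/1)·22.7 + (0.4/1)·8.0 = 71.8 cfs.

Q ≈ 71.8 cfs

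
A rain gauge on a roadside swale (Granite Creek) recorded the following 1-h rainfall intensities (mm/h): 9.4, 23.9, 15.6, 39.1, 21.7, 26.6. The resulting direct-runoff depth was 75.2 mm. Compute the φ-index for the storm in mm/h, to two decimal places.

Only the 5 blocks with intensity above φ contribute runoff: 23.9, 15.6, 39.1, 21.7, 26.6 mm/h.
Σ(I−φ)·Δt = d  ⇒  (23.9+15.6+39.1+21.7+26.6 − 5φ)·1 = 75.2
φ = (126.9 − 75.2/1) / 5 = 10.34 mm/h.

φ ≈ 10.34 mm/h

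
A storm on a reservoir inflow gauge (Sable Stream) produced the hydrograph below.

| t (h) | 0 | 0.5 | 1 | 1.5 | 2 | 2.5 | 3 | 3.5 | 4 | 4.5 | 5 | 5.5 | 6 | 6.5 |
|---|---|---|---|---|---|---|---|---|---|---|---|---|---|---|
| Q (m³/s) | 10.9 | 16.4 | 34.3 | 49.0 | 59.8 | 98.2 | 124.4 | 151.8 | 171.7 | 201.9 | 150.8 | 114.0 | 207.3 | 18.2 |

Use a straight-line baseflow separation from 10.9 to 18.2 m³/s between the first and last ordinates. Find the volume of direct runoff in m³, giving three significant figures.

V ≈ 2.17 × 10^6 m³

Direct-runoff ordinates (Q − Q_b): 0.00, 4.94, 22.28, 36.42, 46.65, 84.49, 110.13, 136.97, 156.31, 185.95, 134.28, 96.92, 189.66, 0.00 m³/s.
ΣQ_DR = 1205 m³/s.
With Δt = 0.5 h = 1800 s, V = ΣQ_DR · Δt = 1205 × 1800 = 2.17 × 10^6 m³.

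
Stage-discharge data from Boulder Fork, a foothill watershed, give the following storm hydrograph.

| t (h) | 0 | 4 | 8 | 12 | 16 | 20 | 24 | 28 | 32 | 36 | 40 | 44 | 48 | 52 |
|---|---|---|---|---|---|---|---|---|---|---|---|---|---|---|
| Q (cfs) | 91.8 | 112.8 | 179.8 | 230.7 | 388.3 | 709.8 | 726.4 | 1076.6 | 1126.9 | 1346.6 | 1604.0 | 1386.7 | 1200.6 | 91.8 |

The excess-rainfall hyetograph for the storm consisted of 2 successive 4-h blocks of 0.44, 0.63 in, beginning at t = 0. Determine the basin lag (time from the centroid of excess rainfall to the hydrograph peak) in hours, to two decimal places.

t_L ≈ 35.64 h

Centroid of excess rainfall: t_c = Σ P_i·t̄_i / ΣP_i = 4.3551 h (block centres at 2, 6 h).
Hydrograph peak occurs at t = 40 h, so basin lag t_L = 40 − 4.3551 = 35.64 h.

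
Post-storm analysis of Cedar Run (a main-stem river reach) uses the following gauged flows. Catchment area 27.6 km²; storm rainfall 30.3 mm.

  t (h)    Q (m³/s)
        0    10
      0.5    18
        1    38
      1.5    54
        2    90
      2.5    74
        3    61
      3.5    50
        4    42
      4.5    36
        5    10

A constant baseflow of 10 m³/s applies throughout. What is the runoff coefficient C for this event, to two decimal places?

ΣQ_DR = 373.0 m³/s; V = ΣQ_DR·Δt = 6.714 × 10^5 m³.
Runoff depth d = V / A = 24.33 mm.
C = d / P = 24.33 / 30.3 = 0.80.

C ≈ 0.80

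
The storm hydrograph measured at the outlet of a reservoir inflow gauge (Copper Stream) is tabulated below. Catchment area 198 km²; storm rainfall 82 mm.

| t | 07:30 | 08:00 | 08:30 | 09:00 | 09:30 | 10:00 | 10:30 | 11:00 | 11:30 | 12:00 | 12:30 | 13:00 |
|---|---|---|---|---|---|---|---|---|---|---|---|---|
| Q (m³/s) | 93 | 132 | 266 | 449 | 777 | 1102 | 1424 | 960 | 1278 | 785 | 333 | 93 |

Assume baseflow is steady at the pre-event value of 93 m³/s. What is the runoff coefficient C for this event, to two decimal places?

ΣQ_DR = 6576 m³/s; V = ΣQ_DR·Δt = 1.184 × 10^7 m³.
Runoff depth d = V / A = 59.78 mm.
C = d / P = 59.78 / 82 = 0.73.

C ≈ 0.73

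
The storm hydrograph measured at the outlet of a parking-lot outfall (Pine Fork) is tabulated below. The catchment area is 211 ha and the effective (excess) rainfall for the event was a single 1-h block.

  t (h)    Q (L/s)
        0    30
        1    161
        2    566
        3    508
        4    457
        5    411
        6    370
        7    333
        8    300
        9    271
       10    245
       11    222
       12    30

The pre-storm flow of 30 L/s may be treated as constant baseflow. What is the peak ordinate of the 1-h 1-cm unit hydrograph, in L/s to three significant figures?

Direct runoff: 0.0, 131.0, 536.0, 478.0, 427.0, 381.0, 340.0, 303.0, 270.0, 241.0, 215.0, 192.0, 0.0 L/s; ΣQ_DR = 3514 L/s, peak = 536.0 L/s.
Runoff depth d = ΣQ_DR·Δt / A = 3514 × 3600 / (211 ha) = 5.995 mm.
The 1-cm UH is the DRH scaled by (10 mm)/d, so U_p = 536.0 × 10/5.995 = 894 L/s.

U_p ≈ 894 L/s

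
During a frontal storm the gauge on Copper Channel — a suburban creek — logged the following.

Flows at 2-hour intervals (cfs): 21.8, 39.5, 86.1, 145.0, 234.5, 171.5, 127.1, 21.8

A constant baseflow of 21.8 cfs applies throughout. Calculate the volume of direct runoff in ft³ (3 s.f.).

V ≈ 4.84 × 10^6 ft³

Direct-runoff ordinates (Q − Q_b): 0.0, 17.7, 64.3, 123.2, 212.7, 149.7, 105.3, 0.0 cfs.
ΣQ_DR = 672.9 cfs.
With Δt = 2 h = 7200 s, V = ΣQ_DR · Δt = 672.9 × 7200 = 4.84 × 10^6 ft³.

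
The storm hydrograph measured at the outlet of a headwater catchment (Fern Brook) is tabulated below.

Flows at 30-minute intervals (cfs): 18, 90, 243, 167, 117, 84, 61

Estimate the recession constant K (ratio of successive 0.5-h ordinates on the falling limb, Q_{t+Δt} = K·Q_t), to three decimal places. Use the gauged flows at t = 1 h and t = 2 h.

Using the recession-limb readings at t = 1 h and t = 2 h: Q falls from 243 to 117 cfs over 2 intervals.
K = (Q₂/Q₁)^(1/2) = (117/243)^(1/2) = 0.694.

K ≈ 0.694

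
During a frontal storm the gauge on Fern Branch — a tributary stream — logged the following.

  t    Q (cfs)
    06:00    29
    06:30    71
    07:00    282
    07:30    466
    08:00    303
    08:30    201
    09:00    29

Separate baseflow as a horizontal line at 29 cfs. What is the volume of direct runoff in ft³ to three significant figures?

V ≈ 2.12 × 10^6 ft³

Direct-runoff ordinates (Q − Q_b): 0.0, 42.0, 253.0, 437.0, 274.0, 172.0, 0.0 cfs.
ΣQ_DR = 1178 cfs.
With Δt = 0.5 h = 1800 s, V = ΣQ_DR · Δt = 1178 × 1800 = 2.12 × 10^6 ft³.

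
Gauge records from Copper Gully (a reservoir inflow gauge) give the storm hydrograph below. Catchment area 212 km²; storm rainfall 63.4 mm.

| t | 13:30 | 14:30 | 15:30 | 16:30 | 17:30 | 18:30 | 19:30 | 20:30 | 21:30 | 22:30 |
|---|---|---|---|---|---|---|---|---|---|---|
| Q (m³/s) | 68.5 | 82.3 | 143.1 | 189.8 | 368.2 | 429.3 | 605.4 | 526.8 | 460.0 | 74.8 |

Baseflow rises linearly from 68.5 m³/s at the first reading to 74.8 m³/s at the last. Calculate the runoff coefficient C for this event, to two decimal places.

ΣQ_DR = 2232 m³/s; V = ΣQ_DR·Δt = 8.034 × 10^6 m³.
Runoff depth d = V / A = 37.90 mm.
C = d / P = 37.90 / 63.4 = 0.60.

C ≈ 0.60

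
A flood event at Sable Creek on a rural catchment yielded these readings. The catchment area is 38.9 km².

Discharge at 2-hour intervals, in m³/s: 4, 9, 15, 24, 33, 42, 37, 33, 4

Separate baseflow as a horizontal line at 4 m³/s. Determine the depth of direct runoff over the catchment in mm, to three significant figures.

d ≈ 30.5 mm

Direct runoff: 0.0, 5.0, 11.0, 20.0, 29.0, 38.0, 33.0, 29.0, 0.0 m³/s; ΣQ_DR = 165.0 m³/s.
V = ΣQ_DR · Δt = 165.0 × 7200 s = 1.188 × 10^6 m³.
Over A = 38.9 km², depth = V / A = 30.5 mm.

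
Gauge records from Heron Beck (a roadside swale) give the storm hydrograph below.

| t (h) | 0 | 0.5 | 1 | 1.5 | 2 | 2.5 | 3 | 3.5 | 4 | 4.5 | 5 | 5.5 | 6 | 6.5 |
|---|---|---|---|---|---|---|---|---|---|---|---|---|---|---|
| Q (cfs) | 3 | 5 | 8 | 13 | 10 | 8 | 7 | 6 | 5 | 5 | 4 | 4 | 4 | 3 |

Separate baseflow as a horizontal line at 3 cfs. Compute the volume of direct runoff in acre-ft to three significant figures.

V ≈ 1.78 acre-ft

Direct-runoff ordinates (Q − Q_b): 0.0, 2.0, 5.0, 10.0, 7.0, 5.0, 4.0, 3.0, 2.0, 2.0, 1.0, 1.0, 1.0, 0.0 cfs.
ΣQ_DR = 43.00 cfs.
With Δt = 0.5 h = 1800 s, V = ΣQ_DR · Δt = 43.00 × 1800 = 77400 ft³ = 1.78 acre-ft.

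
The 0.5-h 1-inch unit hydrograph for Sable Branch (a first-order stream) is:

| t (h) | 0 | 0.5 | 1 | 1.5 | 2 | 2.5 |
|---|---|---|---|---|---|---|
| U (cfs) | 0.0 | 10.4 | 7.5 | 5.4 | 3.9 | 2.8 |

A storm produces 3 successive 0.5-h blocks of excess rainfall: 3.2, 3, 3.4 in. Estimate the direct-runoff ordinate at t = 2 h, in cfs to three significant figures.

Q ≈ 54.2 cfs

By discrete convolution, Q_j = Σ (P_i / 1 in) · U_{j−i}.
At t = 2 h (j=4): Q = (3.2/1)·3.9 + (3/1)·5.4 + (3.4/1)·7.5 = 54.2 cfs.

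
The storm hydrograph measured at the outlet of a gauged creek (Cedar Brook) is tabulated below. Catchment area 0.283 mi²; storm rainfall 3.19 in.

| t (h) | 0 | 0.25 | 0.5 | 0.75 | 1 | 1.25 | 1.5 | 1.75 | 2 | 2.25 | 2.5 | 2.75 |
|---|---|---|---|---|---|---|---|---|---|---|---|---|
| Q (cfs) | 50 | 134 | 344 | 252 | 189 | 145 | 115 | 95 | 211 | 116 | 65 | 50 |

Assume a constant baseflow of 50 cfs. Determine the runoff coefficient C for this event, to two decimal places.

ΣQ_DR = 1166 cfs; V = ΣQ_DR·Δt = 1.049 × 10^6 ft³.
Runoff depth d = V / A = 1.596 in.
C = d / P = 1.596 / 3.19 = 0.50.

C ≈ 0.50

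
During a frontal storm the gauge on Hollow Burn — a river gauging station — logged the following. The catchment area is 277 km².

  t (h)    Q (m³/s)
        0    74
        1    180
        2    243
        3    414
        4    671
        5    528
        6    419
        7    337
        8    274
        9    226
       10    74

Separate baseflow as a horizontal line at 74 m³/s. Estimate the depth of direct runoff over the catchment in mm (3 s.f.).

d ≈ 34.1 mm

Direct runoff: 0.0, 106.0, 169.0, 340.0, 597.0, 454.0, 345.0, 263.0, 200.0, 152.0, 0.0 m³/s; ΣQ_DR = 2626 m³/s.
V = ΣQ_DR · Δt = 2626 × 3600 s = 9.454 × 10^6 m³.
Over A = 277 km², depth = V / A = 34.1 mm.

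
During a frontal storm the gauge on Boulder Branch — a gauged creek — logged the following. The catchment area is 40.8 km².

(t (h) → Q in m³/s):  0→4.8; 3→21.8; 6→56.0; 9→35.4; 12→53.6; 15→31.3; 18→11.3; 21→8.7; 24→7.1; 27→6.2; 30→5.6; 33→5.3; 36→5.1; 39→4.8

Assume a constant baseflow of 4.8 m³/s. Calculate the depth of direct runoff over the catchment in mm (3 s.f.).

Direct runoff: 0.0, 17.0, 51.2, 30.6, 48.8, 26.5, 6.5, 3.9, 2.3, 1.4, 0.8, 0.5, 0.3, 0.0 m³/s; ΣQ_DR = 189.8 m³/s.
V = ΣQ_DR · Δt = 189.8 × 10800 s = 2.050 × 10^6 m³.
Over A = 40.8 km², depth = V / A = 50.2 mm.

d ≈ 50.2 mm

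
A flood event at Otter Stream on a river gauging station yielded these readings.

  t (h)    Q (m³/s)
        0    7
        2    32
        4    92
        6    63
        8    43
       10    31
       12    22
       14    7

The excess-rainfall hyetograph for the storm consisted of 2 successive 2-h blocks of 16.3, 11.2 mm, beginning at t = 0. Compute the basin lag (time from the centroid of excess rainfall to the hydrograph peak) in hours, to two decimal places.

t_L ≈ 2.19 h

Centroid of excess rainfall: t_c = Σ P_i·t̄_i / ΣP_i = 1.8145 h (block centres at 1, 3 h).
Hydrograph peak occurs at t = 4 h, so basin lag t_L = 4 − 1.8145 = 2.19 h.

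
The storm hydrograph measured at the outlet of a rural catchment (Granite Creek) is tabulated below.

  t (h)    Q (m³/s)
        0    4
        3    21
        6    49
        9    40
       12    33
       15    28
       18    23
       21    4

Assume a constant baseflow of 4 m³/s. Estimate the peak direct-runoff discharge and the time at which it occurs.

Subtracting baseflow gives direct-runoff ordinates: 0.0, 17.0, 45.0, 36.0, 29.0, 24.0, 19.0, 0.0 m³/s.
The maximum is 45.0 m³/s, occurring at the reading for t = 6 h.

Q_p = 45.0 m³/s at t = 6 h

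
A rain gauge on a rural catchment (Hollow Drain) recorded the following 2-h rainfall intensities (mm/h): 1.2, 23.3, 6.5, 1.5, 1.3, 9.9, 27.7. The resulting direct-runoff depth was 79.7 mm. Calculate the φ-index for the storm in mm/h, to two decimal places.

Only the 3 blocks with intensity above φ contribute runoff: 23.3, 9.9, 27.7 mm/h.
Σ(I−φ)·Δt = d  ⇒  (23.3+9.9+27.7 − 3φ)·2 = 79.7
φ = (60.90 − 79.7/2) / 3 = 7.02 mm/h.

φ ≈ 7.02 mm/h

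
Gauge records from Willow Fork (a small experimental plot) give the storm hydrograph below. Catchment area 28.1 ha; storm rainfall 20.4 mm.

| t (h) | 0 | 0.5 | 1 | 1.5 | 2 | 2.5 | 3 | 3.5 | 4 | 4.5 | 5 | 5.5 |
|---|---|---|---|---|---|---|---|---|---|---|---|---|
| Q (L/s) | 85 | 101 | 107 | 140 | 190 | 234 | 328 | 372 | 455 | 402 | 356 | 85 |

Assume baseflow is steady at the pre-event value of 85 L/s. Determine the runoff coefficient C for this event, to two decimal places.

C ≈ 0.58

ΣQ_DR = 1835 L/s; V = ΣQ_DR·Δt = 3.303 × 10^6 L.
Runoff depth d = V / A = 11.75 mm.
C = d / P = 11.75 / 20.4 = 0.58.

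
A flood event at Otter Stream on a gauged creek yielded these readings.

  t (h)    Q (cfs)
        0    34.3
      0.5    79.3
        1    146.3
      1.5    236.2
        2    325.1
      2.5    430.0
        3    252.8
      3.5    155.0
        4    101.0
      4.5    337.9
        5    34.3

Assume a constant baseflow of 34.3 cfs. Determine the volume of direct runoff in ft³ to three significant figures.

V ≈ 3.16 × 10^6 ft³

Direct-runoff ordinates (Q − Q_b): 0.0, 45.0, 112.0, 201.9, 290.8, 395.7, 218.5, 120.7, 66.7, 303.6, 0.0 cfs.
ΣQ_DR = 1755 cfs.
With Δt = 0.5 h = 1800 s, V = ΣQ_DR · Δt = 1755 × 1800 = 3.16 × 10^6 ft³.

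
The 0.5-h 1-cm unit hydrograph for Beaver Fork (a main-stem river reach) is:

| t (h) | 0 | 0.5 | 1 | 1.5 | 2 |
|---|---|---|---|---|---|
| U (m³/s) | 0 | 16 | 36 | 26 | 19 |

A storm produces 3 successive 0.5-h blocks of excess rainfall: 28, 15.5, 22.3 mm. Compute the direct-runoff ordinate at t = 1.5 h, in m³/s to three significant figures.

Q ≈ 164 m³/s

By discrete convolution, Q_j = Σ (P_i / 10 mm) · U_{j−i}.
At t = 1.5 h (j=3): Q = (28/10)·26 + (15.5/10)·36 + (22.3/10)·16 = 164 m³/s.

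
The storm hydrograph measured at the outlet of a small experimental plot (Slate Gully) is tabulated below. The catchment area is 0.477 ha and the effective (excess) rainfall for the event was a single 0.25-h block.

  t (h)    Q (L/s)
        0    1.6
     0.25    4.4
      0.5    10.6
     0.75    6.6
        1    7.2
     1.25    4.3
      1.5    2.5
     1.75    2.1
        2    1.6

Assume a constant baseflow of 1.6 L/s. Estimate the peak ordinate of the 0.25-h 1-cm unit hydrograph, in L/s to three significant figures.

U_p ≈ 18.0 L/s

Direct runoff: 0.0, 2.8, 9.0, 5.0, 5.6, 2.7, 0.9, 0.5, 0.0 L/s; ΣQ_DR = 26.50 L/s, peak = 9.0 L/s.
Runoff depth d = ΣQ_DR·Δt / A = 26.50 × 900 / (0.477 ha) = 5.000 mm.
The 1-cm UH is the DRH scaled by (10 mm)/d, so U_p = 9.0 × 10/5.000 = 18.0 L/s.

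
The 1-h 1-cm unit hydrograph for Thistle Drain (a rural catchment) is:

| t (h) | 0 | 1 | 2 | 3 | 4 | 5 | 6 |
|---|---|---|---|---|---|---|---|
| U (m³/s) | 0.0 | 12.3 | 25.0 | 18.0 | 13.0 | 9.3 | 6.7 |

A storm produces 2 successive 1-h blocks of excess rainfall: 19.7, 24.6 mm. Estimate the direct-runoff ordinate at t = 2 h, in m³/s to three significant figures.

By discrete convolution, Q_j = Σ (P_i / 10 mm) · U_{j−i}.
At t = 2 h (j=2): Q = (19.7/10)·25.0 + (24.6/10)·12.3 = 79.5 m³/s.

Q ≈ 79.5 m³/s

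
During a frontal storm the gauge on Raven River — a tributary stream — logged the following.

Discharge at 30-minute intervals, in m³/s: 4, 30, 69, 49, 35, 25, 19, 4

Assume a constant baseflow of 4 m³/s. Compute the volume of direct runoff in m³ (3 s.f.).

V ≈ 3.65 × 10^5 m³

Direct-runoff ordinates (Q − Q_b): 0.0, 26.0, 65.0, 45.0, 31.0, 21.0, 15.0, 0.0 m³/s.
ΣQ_DR = 203.0 m³/s.
With Δt = 0.5 h = 1800 s, V = ΣQ_DR · Δt = 203.0 × 1800 = 3.65 × 10^5 m³.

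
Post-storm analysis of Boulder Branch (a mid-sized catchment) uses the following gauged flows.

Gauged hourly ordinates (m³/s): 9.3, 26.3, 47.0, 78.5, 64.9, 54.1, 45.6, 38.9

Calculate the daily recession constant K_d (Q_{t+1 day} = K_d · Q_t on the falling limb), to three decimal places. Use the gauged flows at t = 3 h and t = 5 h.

Between t = 3 h and t = 5 h the flow falls from 78.5 to 54.1 m³/s over 2×1 h = 2 h.
Per-interval ratio K = (54.1/78.5)^(1/2) = 0.8302; K_d = K^(24/1) = 0.011.

K_d ≈ 0.011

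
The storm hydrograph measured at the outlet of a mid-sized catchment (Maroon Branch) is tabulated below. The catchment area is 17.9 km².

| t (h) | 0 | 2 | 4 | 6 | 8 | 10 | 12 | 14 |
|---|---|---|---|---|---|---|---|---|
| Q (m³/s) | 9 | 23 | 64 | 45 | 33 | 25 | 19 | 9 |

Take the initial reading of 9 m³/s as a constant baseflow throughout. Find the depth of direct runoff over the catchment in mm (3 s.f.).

Direct runoff: 0.0, 14.0, 55.0, 36.0, 24.0, 16.0, 10.0, 0.0 m³/s; ΣQ_DR = 155.0 m³/s.
V = ΣQ_DR · Δt = 155.0 × 7200 s = 1.116 × 10^6 m³.
Over A = 17.9 km², depth = V / A = 62.3 mm.

d ≈ 62.3 mm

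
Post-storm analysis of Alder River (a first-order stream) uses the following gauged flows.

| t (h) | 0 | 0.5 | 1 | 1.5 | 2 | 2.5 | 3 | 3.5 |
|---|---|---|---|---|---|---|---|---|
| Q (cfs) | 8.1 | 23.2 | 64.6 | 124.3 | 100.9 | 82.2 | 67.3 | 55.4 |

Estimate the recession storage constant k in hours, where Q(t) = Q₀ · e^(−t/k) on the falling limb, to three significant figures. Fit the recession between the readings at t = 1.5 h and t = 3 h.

k ≈ 2.44 h

On the falling limb, Q drops from 124.3 to 67.3 cfs between t = 1.5 h and t = 3 h (Δt = 1.5 h).
k = −Δt / ln(Q₂/Q₁) = −1.5 / ln(67.3/124.3) = 2.44 h.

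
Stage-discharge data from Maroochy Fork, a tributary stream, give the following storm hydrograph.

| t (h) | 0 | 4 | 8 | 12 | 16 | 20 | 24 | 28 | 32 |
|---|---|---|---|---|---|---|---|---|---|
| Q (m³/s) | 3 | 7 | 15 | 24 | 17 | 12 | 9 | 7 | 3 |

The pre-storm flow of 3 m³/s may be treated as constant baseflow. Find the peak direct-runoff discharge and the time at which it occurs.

Subtracting baseflow gives direct-runoff ordinates: 0.0, 4.0, 12.0, 21.0, 14.0, 9.0, 6.0, 4.0, 0.0 m³/s.
The maximum is 21.0 m³/s, occurring at the reading for t = 12 h.

Q_p = 21.0 m³/s at t = 12 h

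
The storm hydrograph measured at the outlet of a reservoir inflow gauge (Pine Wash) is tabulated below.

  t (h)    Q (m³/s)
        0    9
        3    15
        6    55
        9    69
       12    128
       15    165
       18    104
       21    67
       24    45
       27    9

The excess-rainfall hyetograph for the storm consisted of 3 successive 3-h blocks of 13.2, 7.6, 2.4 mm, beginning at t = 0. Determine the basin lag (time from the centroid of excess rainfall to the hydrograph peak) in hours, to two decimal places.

t_L ≈ 11.90 h

Centroid of excess rainfall: t_c = Σ P_i·t̄_i / ΣP_i = 3.1034 h (block centres at 1.5, 4.5, 7.5 h).
Hydrograph peak occurs at t = 15 h, so basin lag t_L = 15 − 3.1034 = 11.90 h.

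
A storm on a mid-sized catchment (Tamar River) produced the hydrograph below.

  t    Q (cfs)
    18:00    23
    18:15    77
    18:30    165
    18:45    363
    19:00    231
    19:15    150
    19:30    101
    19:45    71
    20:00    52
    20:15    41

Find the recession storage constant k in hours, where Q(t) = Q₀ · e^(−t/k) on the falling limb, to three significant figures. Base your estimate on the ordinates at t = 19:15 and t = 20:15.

On the falling limb, Q drops from 150 to 41 cfs between t = 19:15 and t = 20:15 (Δt = 1 h).
k = −Δt / ln(Q₂/Q₁) = −1 / ln(41/150) = 0.771 h.

k ≈ 0.771 h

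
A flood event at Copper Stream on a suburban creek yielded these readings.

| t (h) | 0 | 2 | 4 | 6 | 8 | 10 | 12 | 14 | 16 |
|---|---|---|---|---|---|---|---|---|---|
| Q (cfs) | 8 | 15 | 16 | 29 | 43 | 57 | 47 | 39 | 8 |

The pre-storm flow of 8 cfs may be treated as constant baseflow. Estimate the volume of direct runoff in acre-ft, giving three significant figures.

V ≈ 31.4 acre-ft

Direct-runoff ordinates (Q − Q_b): 0.0, 7.0, 8.0, 21.0, 35.0, 49.0, 39.0, 31.0, 0.0 cfs.
ΣQ_DR = 190.0 cfs.
With Δt = 2 h = 7200 s, V = ΣQ_DR · Δt = 190.0 × 7200 = 1.37 × 10^6 ft³ = 31.4 acre-ft.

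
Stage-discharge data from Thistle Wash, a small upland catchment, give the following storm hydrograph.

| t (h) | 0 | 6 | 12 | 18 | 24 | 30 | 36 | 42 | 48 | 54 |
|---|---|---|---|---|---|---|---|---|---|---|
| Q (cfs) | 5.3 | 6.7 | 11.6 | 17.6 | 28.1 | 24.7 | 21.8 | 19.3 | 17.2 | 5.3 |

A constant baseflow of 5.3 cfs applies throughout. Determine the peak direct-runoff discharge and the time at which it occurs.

Subtracting baseflow gives direct-runoff ordinates: 0.0, 1.4, 6.3, 12.3, 22.8, 19.4, 16.5, 14.0, 11.9, 0.0 cfs.
The maximum is 22.8 cfs, occurring at the reading for t = 24 h.

Q_p = 22.8 cfs at t = 24 h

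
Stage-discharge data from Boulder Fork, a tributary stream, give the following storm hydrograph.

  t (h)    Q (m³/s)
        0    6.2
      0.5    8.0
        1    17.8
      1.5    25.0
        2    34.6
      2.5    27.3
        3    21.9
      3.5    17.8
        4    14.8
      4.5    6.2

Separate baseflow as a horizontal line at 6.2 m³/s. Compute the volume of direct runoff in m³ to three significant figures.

Direct-runoff ordinates (Q − Q_b): 0.0, 1.8, 11.6, 18.8, 28.4, 21.1, 15.7, 11.6, 8.6, 0.0 m³/s.
ΣQ_DR = 117.6 m³/s.
With Δt = 0.5 h = 1800 s, V = ΣQ_DR · Δt = 117.6 × 1800 = 2.12 × 10^5 m³.

V ≈ 2.12 × 10^5 m³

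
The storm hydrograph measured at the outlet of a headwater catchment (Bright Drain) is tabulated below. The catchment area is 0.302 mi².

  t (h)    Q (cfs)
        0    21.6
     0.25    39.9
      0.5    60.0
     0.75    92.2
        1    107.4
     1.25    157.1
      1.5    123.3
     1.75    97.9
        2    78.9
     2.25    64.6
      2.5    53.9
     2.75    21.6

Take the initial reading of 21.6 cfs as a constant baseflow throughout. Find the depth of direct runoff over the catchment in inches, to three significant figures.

Direct runoff: 0.0, 18.3, 38.4, 70.6, 85.8, 135.5, 101.7, 76.3, 57.3, 43.0, 32.3, 0.0 cfs; ΣQ_DR = 659.2 cfs.
V = ΣQ_DR · Δt = 659.2 × 900 s = 5.933 × 10^5 ft³.
Over A = 0.302 mi², depth = V / A = 0.846 in.

d ≈ 0.846 in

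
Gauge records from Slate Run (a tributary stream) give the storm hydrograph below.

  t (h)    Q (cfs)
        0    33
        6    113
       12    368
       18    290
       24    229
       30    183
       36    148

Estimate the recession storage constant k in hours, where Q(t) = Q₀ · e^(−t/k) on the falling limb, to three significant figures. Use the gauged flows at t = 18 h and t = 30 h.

On the falling limb, Q drops from 290 to 183 cfs between t = 18 h and t = 30 h (Δt = 12 h).
k = −Δt / ln(Q₂/Q₁) = −12 / ln(183/290) = 26.1 h.

k ≈ 26.1 h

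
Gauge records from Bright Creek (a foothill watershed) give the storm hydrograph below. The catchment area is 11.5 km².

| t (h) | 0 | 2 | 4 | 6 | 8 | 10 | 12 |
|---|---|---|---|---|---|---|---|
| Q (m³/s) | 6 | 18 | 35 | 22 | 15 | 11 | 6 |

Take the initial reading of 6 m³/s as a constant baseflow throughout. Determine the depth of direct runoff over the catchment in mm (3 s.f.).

Direct runoff: 0.0, 12.0, 29.0, 16.0, 9.0, 5.0, 0.0 m³/s; ΣQ_DR = 71.00 m³/s.
V = ΣQ_DR · Δt = 71.00 × 7200 s = 5.112 × 10^5 m³.
Over A = 11.5 km², depth = V / A = 44.5 mm.

d ≈ 44.5 mm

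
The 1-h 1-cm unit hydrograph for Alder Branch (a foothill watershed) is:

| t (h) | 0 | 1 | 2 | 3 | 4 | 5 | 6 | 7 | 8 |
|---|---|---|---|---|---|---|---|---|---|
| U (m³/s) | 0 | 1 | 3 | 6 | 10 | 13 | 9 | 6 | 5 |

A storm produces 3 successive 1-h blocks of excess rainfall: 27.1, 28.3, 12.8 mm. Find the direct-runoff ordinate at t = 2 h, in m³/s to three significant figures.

Q ≈ 11.0 m³/s

By discrete convolution, Q_j = Σ (P_i / 10 mm) · U_{j−i}.
At t = 2 h (j=2): Q = (27.1/10)·3 + (28.3/10)·1 + (12.8/10)·0 = 11.0 m³/s.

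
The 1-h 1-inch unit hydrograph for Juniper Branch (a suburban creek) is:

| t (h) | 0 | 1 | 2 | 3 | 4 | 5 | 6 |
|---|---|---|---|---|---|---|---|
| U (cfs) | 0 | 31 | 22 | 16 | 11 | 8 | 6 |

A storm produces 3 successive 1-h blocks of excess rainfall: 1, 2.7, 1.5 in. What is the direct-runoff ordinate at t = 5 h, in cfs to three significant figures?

Q ≈ 61.7 cfs

By discrete convolution, Q_j = Σ (P_i / 1 in) · U_{j−i}.
At t = 5 h (j=5): Q = (1/1)·8 + (2.7/1)·11 + (1.5/1)·16 = 61.7 cfs.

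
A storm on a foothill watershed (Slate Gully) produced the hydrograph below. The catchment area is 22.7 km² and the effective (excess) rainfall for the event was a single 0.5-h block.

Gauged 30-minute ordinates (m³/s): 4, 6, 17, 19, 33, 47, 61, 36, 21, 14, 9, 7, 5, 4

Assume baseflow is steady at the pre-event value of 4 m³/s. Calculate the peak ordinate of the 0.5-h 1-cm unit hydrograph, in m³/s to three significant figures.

U_p ≈ 31.7 m³/s

Direct runoff: 0.0, 2.0, 13.0, 15.0, 29.0, 43.0, 57.0, 32.0, 17.0, 10.0, 5.0, 3.0, 1.0, 0.0 m³/s; ΣQ_DR = 227.0 m³/s, peak = 57.0 m³/s.
Runoff depth d = ΣQ_DR·Δt / A = 227.0 × 1800 / (22.7 km²) = 18.00 mm.
The 1-cm UH is the DRH scaled by (10 mm)/d, so U_p = 57.0 × 10/18.00 = 31.7 m³/s.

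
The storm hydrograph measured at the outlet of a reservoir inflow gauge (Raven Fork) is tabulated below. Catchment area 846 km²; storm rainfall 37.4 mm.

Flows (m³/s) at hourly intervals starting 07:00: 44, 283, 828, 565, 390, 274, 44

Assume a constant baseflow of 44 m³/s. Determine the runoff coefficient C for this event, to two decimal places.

C ≈ 0.24

ΣQ_DR = 2120 m³/s; V = ΣQ_DR·Δt = 7.632 × 10^6 m³.
Runoff depth d = V / A = 9.021 mm.
C = d / P = 9.021 / 37.4 = 0.24.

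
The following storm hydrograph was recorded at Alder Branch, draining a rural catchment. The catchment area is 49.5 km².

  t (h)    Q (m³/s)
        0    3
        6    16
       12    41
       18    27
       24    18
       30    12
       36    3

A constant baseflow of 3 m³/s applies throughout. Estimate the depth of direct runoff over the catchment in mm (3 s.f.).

Direct runoff: 0.0, 13.0, 38.0, 24.0, 15.0, 9.0, 0.0 m³/s; ΣQ_DR = 99.00 m³/s.
V = ΣQ_DR · Δt = 99.00 × 21600 s = 2.138 × 10^6 m³.
Over A = 49.5 km², depth = V / A = 43.2 mm.

d ≈ 43.2 mm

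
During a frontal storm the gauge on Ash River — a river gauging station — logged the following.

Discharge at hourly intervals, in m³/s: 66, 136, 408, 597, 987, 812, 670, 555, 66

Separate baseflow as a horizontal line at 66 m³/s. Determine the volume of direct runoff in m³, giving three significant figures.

V ≈ 1.33 × 10^7 m³

Direct-runoff ordinates (Q − Q_b): 0.0, 70.0, 342.0, 531.0, 921.0, 746.0, 604.0, 489.0, 0.0 m³/s.
ΣQ_DR = 3703 m³/s.
With Δt = 1 h = 3600 s, V = ΣQ_DR · Δt = 3703 × 3600 = 1.33 × 10^7 m³.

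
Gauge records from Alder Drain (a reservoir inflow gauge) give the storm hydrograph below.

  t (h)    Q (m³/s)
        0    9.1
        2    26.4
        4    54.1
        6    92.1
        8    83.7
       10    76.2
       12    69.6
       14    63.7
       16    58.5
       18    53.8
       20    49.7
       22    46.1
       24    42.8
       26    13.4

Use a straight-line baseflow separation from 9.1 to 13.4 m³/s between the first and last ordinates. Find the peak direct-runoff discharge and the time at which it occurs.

Subtracting baseflow gives direct-runoff ordinates: 0.00, 16.97, 44.34, 82.01, 73.28, 65.45, 58.52, 52.28, 46.75, 41.72, 37.29, 33.36, 29.73, 0.00 m³/s.
The maximum is 82.01 m³/s, occurring at the reading for t = 6 h.

Q_p = 82.01 m³/s at t = 6 h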